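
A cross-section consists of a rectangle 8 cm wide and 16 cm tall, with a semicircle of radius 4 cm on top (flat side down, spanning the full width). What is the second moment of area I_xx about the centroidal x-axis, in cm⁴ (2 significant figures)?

Split into non-overlapping primitives; take the origin at the lower-left of the bounding box.
Rectangular body: 8 × 16, A = 128 cm², y = 8 cm, Ī = 2 731 cm⁴.
Semicircular cap: semicircle r = 4, A = 25.13 cm², y = 17.7 cm, Ī = 28.1 cm⁴.
Centroid: ȳ = ΣA·y / ΣA = 9.592 cm.
Transfer each piece to the centroidal x-axis using Ī + A·d² with d = y − 9.592:
  rectangular body: d = -1.592 cm → contributes +3 055 cm⁴
  semicircular cap: d = 8.106 cm → contributes +1 680 cm⁴
Total I = 4 734 cm⁴.

I_xx ≈ 4700 cm⁴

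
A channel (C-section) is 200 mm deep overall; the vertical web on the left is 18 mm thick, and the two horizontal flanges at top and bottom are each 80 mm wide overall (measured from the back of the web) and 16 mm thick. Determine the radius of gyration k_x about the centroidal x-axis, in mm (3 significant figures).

k_x ≈ 71.9 mm

Decompose the section into non-overlapping parts with the origin at the bottom-left of its bounding rectangle.
Web: 18 × 200, A = 3 600 mm², y = 100 mm, Ī = 12 000 000 mm⁴.
Top flange (beyond web): 62 × 16, A = 992 mm², y = 192 mm, Ī = 21 163 mm⁴.
Bottom flange (beyond web): 62 × 16, A = 992 mm², y = 8 mm, Ī = 21 163 mm⁴.
By symmetry the centroid is at mid-height, ȳ = 100 mm.
Transfer each piece to the centroidal x-axis using Ī + A·d² with d = y − 100:
  web: d = 0 mm → contributes +12 000 000 mm⁴
  top flange (beyond web): d = 92 mm → contributes +8 417 451 mm⁴
  bottom flange (beyond web): d = -92 mm → contributes +8 417 451 mm⁴
Total I = 28 834 901 mm⁴.
Radius of gyration: k = √(I/A) = √(28 834 901 / 5 584) = 71.86 mm.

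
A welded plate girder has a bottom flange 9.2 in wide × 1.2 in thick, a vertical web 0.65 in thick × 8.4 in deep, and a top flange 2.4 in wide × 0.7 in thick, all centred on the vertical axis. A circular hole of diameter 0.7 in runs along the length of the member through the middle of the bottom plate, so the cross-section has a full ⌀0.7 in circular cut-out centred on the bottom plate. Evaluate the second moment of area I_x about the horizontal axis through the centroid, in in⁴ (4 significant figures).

Split into non-overlapping primitives; take the origin at the lower-left of the bounding box.
Bottom plate: 9.2 × 1.2, A = 11.04 in², y = 0.6 in, Ī = 1.3248 in⁴.
Web plate: 0.65 × 8.4, A = 5.46 in², y = 5.4 in, Ī = 32.1048 in⁴.
Top plate: 2.4 × 0.7, A = 1.68 in², y = 9.95 in, Ī = 0.0686 in⁴.
Hole (subtracted): ⌀0.7, A = 0.384845 in², y = 0.6 in, Ī = 0.0117859 in⁴.
Centroid: ȳ = ΣA·y / ΣA = 2.95547 in.
Transfer each piece to the horizontal axis through the centroid using Ī + A·d² with d = y − 2.95547:
  bottom plate: d = -2.35547 in → contributes +62.5775 in⁴
  web plate: d = 2.44453 in → contributes +64.7322 in⁴
  top plate: d = 6.99453 in → contributes +82.2599 in⁴
  hole: d = -2.35547 in → contributes −2.147 in⁴
Total I = 207.423 in⁴.

I_x ≈ 207.4 in⁴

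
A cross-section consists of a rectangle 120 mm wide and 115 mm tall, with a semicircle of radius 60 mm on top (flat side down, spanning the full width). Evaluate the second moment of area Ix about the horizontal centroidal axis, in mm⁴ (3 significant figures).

Ix ≈ 4.42 × 10⁷ mm⁴

Decompose the section into non-overlapping parts with the origin at the bottom-left of its bounding rectangle.
Rectangular body: 120 × 115, A = 13 800 mm², y = 57.5 mm, Ī = 15 208 750 mm⁴.
Semicircular cap: semicircle r = 60, A = 5654.9 mm², y = 140.46 mm, Ī = 1 422 450 mm⁴.
Centroid: ȳ = ΣA·y / ΣA = 81.615 mm.
Transfer each piece to the horizontal centroidal axis using Ī + A·d² with d = y − 81.615:
  rectangular body: d = -24.115 mm → contributes +23 233 933 mm⁴
  semicircular cap: d = 58.85 mm → contributes +21 006 913 mm⁴
Total I = 44 240 847 mm⁴.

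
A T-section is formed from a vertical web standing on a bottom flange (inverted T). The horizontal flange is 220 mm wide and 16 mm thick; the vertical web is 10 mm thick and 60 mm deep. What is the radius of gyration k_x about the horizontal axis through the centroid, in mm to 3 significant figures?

Split into non-overlapping primitives; take the origin at the lower-left of the bounding box.
Flange: 220 × 16, A = 3 520 mm², y = 8 mm, Ī = 75 093 mm⁴.
Web: 10 × 60, A = 600 mm², y = 46 mm, Ī = 180 000 mm⁴.
Centroid: ȳ = ΣA·y / ΣA = 13.534 mm.
Transfer each piece to the horizontal axis through the centroid using Ī + A·d² with d = y − 13.534:
  flange: d = -5.534 mm → contributes +182 893 mm⁴
  web: d = 32.466 mm → contributes +812 425 mm⁴
Total I = 995 319 mm⁴.
Radius of gyration: k = √(I/A) = √(995 319 / 4 120) = 15.543 mm.

k_x ≈ 15.5 mm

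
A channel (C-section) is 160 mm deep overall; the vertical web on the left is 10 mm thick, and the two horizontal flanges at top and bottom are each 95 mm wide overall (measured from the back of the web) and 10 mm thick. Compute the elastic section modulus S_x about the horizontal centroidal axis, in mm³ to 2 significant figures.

S_x ≈ 1.6 × 10⁵ mm³

Treat the section as a set of non-overlapping primitives; coordinates are from the bounding-box lower-left.
Web: 10 × 160, A = 1 600 mm², y = 80 mm, Ī = 3 413 333 mm⁴.
Top flange (beyond web): 85 × 10, A = 850 mm², y = 155 mm, Ī = 7 083 mm⁴.
Bottom flange (beyond web): 85 × 10, A = 850 mm², y = 5 mm, Ī = 7 083 mm⁴.
By symmetry the centroid is at mid-height, ȳ = 80 mm.
Transfer each piece to the horizontal centroidal axis using Ī + A·d² with d = y − 80:
  web: d = 0 mm → contributes +3 413 333 mm⁴
  top flange (beyond web): d = 75 mm → contributes +4 788 333 mm⁴
  bottom flange (beyond web): d = -75 mm → contributes +4 788 333 mm⁴
Total I = 12 990 000 mm⁴.
Extreme fibre distance c = 80 mm; S = I/c = 162 375 mm³.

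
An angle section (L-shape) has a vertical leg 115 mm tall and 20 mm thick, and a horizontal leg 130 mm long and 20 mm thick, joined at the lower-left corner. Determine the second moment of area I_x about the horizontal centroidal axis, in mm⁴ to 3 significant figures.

Treat the section as a set of non-overlapping primitives; coordinates are from the bounding-box lower-left.
Vertical leg: 20 × 115, A = 2 300 mm², y = 57.5 mm, Ī = 2 534 792 mm⁴.
Horizontal leg (remainder): 110 × 20, A = 2 200 mm², y = 10 mm, Ī = 73 333 mm⁴.
Centroid: ȳ = ΣA·y / ΣA = 34.278 mm.
Transfer each piece to the horizontal centroidal axis using Ī + A·d² with d = y − 34.278:
  vertical leg: d = 23.222 mm → contributes +3 775 116 mm⁴
  horizontal leg (remainder): d = -24.278 mm → contributes +1 370 036 mm⁴
Total I = 5 145 153 mm⁴.

I_x ≈ 5.15 × 10⁶ mm⁴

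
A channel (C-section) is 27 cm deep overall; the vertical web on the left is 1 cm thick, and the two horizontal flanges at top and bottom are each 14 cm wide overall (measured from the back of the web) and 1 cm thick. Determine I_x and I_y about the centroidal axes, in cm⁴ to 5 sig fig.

Treat the section as a set of non-overlapping primitives; coordinates are from the bounding-box lower-left.
Web: 1 × 27, A = 27 cm², y = 13.5 cm, Ī = 1640.25 cm⁴.
Top flange (beyond web): 13 × 1, A = 13 cm², y = 26.5 cm, Ī = 1.083333 cm⁴.
Bottom flange (beyond web): 13 × 1, A = 13 cm², y = 0.5 cm, Ī = 1.083333 cm⁴.
By symmetry the centroid is at mid-height, ȳ = 13.5 cm.
Transfer each piece to the centroidal x-axis using Ī + A·d² with d = y − 13.5:
  web: d = 0 cm → contributes +1640.25 cm⁴
  top flange (beyond web): d = 13 cm → contributes +2198.083 cm⁴
  bottom flange (beyond web): d = -13 cm → contributes +2198.083 cm⁴
Total I = 6036.417 cm⁴.
For the y-axis: x̄ = 3.933962 cm.
Repeating about the centroidal y-axis gives I_y = 1017.436 cm⁴.

I_x ≈ 6036.4 cm⁴, I_y ≈ 1017.4 cm⁴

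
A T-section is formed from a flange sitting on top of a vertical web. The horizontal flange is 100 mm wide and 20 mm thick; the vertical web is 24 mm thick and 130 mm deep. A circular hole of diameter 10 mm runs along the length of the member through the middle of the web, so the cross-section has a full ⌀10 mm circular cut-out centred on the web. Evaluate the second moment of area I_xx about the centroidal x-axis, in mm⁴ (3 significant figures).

Treat the section as a set of non-overlapping primitives; coordinates are from the bounding-box lower-left.
Flange: 100 × 20, A = 2 000 mm², y = 140 mm, Ī = 66 667 mm⁴.
Web: 24 × 130, A = 3 120 mm², y = 65 mm, Ī = 4 394 000 mm⁴.
Hole (subtracted): ⌀10, A = 78.54 mm², y = 65 mm, Ī = 490.87 mm⁴.
Centroid: ȳ = ΣA·y / ΣA = 94.753 mm.
Transfer each piece to the centroidal x-axis using Ī + A·d² with d = y − 94.753:
  flange: d = 45.247 mm → contributes +4 161 197 mm⁴
  web: d = -29.753 mm → contributes +7 156 005 mm⁴
  hole: d = -29.753 mm → contributes −70 019 mm⁴
Total I = 11 247 183 mm⁴.

I_xx ≈ 1.12 × 10⁷ mm⁴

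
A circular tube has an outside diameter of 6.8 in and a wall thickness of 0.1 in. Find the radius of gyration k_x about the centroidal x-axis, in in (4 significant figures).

k_x ≈ 2.369 in

Break the section into simple shapes (no overlaps), measuring from the bottom-left corner of the bounding box.
Outer circle: ⌀6.8, A = 36.3168 in², y = 3.4 in, Ī = 104.956 in⁴.
Bore (subtracted): ⌀6.6, A = 34.2119 in², y = 3.4 in, Ī = 93.142 in⁴.
By symmetry the centroid is at mid-height, ȳ = 3.4 in.
All pieces are centred on the centroidal x-axis, so I = ΣĪ (holes subtracted) = 11.8136 in⁴.
Radius of gyration: k = √(I/A) = √(11.8136 / 2.10487) = 2.36907 in.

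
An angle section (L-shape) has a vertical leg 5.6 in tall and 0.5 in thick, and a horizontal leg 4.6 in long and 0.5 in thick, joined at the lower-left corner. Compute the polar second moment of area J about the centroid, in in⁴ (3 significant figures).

Treat the section as a set of non-overlapping primitives; coordinates are from the bounding-box lower-left.
Vertical leg: 0.5 × 5.6, A = 2.8 in², y = 2.8 in, Ī = 7.3173 in⁴.
Horizontal leg (remainder): 4.1 × 0.5, A = 2.05 in², y = 0.25 in, Ī = 0.042708 in⁴.
Centroid: ȳ = ΣA·y / ΣA = 1.7222 in.
Transfer each piece to the centroidal x-axis using Ī + A·d² with d = y − 1.7222:
  vertical leg: d = 1.0778 in → contributes +10.57 in⁴
  horizontal leg (remainder): d = -1.4722 in → contributes +4.4856 in⁴
Total I = 15.056 in⁴.
For the y-axis: x̄ = 1.2222 in.
Repeating about the centroidal y-axis gives I_y = 9.1908 in⁴.
Polar second moment: J = I_x + I_y = 24.247 in⁴.

J ≈ 24.2 in⁴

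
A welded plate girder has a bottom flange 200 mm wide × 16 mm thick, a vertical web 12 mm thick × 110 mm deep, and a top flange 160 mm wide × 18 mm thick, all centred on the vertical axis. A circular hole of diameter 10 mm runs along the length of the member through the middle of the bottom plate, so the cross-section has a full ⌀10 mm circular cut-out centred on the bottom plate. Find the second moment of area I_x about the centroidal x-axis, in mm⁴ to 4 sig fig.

I_x ≈ 2.564 × 10⁷ mm⁴

Split into non-overlapping primitives; take the origin at the lower-left of the bounding box.
Bottom plate: 200 × 16, A = 3 200 mm², y = 8 mm, Ī = 68266.7 mm⁴.
Web plate: 12 × 110, A = 1 320 mm², y = 71 mm, Ī = 1 331 000 mm⁴.
Top plate: 160 × 18, A = 2 880 mm², y = 135 mm, Ī = 77 760 mm⁴.
Hole (subtracted): ⌀10, A = 78.5398 mm², y = 8 mm, Ī = 490.874 mm⁴.
Centroid: ȳ = ΣA·y / ΣA = 69.3156 mm.
Transfer each piece to the centroidal x-axis using Ī + A·d² with d = y − 69.3156:
  bottom plate: d = -61.3156 mm → contributes +12 099 010 mm⁴
  web plate: d = 1.68436 mm → contributes +1 334 745 mm⁴
  top plate: d = 65.6844 mm → contributes +12 503 334 mm⁴
  hole: d = -61.3156 mm → contributes −295 770 mm⁴
Total I = 25 641 320 mm⁴.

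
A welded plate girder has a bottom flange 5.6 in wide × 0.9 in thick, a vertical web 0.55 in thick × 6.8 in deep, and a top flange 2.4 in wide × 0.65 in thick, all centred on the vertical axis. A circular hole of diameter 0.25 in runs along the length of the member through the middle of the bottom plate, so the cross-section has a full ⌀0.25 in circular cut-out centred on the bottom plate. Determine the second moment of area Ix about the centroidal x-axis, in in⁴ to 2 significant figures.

Split into non-overlapping primitives; take the origin at the lower-left of the bounding box.
Bottom plate: 5.6 × 0.9, A = 5.04 in², y = 0.45 in, Ī = 0.3402 in⁴.
Web plate: 0.55 × 6.8, A = 3.74 in², y = 4.3 in, Ī = 14.41 in⁴.
Top plate: 2.4 × 0.65, A = 1.56 in², y = 8.025 in, Ī = 0.05493 in⁴.
Hole (subtracted): ⌀0.25, A = 0.04909 in², y = 0.45 in, Ī = 0.0001917 in⁴.
Centroid: ȳ = ΣA·y / ΣA = 2.997 in.
Transfer each piece to the centroidal x-axis using Ī + A·d² with d = y − 2.997:
  bottom plate: d = -2.547 in → contributes +33.05 in⁴
  web plate: d = 1.303 in → contributes +20.76 in⁴
  top plate: d = 5.028 in → contributes +39.49 in⁴
  hole: d = -2.547 in → contributes −0.3188 in⁴
Total I = 92.97 in⁴.

Ix ≈ 93 in⁴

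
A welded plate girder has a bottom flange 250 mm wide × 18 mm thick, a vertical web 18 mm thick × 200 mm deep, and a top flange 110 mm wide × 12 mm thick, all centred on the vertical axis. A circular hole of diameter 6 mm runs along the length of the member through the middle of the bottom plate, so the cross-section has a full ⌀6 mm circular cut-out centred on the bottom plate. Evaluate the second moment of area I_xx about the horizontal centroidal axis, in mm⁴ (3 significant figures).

I_xx ≈ 6.72 × 10⁷ mm⁴

Split into non-overlapping primitives; take the origin at the lower-left of the bounding box.
Bottom plate: 250 × 18, A = 4 500 mm², y = 9 mm, Ī = 121 500 mm⁴.
Web plate: 18 × 200, A = 3 600 mm², y = 118 mm, Ī = 12 000 000 mm⁴.
Top plate: 110 × 12, A = 1 320 mm², y = 224 mm, Ī = 15 840 mm⁴.
Hole (subtracted): ⌀6, A = 28.274 mm², y = 9 mm, Ī = 63.617 mm⁴.
Centroid: ȳ = ΣA·y / ΣA = 81 mm.
Transfer each piece to the horizontal centroidal axis using Ī + A·d² with d = y − 81:
  bottom plate: d = -72 mm → contributes +23 449 207 mm⁴
  web plate: d = 37 mm → contributes +16 928 520 mm⁴
  top plate: d = 143 mm → contributes +27 008 691 mm⁴
  hole: d = -72 mm → contributes −146 636 mm⁴
Total I = 67 239 782 mm⁴.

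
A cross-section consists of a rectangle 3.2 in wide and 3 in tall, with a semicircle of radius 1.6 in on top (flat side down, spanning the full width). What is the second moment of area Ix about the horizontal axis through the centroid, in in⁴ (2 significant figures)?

Ix ≈ 21 in⁴

Decompose the section into non-overlapping parts with the origin at the bottom-left of its bounding rectangle.
Rectangular body: 3.2 × 3, A = 9.6 in², y = 1.5 in, Ī = 7.2 in⁴.
Semicircular cap: semicircle r = 1.6, A = 4.021 in², y = 3.679 in, Ī = 0.7193 in⁴.
Centroid: ȳ = ΣA·y / ΣA = 2.143 in.
Transfer each piece to the horizontal axis through the centroid using Ī + A·d² with d = y − 2.143:
  rectangular body: d = -0.6433 in → contributes +11.17 in⁴
  semicircular cap: d = 1.536 in → contributes +10.2 in⁴
Total I = 21.38 in⁴.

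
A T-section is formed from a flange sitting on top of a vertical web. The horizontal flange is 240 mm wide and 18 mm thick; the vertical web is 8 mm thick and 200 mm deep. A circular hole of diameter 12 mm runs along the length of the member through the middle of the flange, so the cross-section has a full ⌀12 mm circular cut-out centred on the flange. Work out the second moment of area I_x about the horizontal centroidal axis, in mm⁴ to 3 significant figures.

I_x ≈ 1.92 × 10⁷ mm⁴

Decompose the section into non-overlapping parts with the origin at the bottom-left of its bounding rectangle.
Flange: 240 × 18, A = 4 320 mm², y = 209 mm, Ī = 116 640 mm⁴.
Web: 8 × 200, A = 1 600 mm², y = 100 mm, Ī = 5 333 333 mm⁴.
Hole (subtracted): ⌀12, A = 113.1 mm², y = 209 mm, Ī = 1017.9 mm⁴.
Centroid: ȳ = ΣA·y / ΣA = 178.97 mm.
Transfer each piece to the horizontal centroidal axis using Ī + A·d² with d = y − 178.97:
  flange: d = 30.033 mm → contributes +4 013 256 mm⁴
  web: d = -78.967 mm → contributes +15 310 536 mm⁴
  hole: d = 30.033 mm → contributes −103 031 mm⁴
Total I = 19 220 761 mm⁴.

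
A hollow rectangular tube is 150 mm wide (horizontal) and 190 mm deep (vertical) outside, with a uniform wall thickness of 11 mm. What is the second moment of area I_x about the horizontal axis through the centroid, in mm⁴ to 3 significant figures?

Treat the section as a set of non-overlapping primitives; coordinates are from the bounding-box lower-left.
Outer rectangle: 150 × 190, A = 28 500 mm², y = 95 mm, Ī = 85 737 500 mm⁴.
Inner void (subtracted): 128 × 168, A = 21 504 mm², y = 95 mm, Ī = 50 577 408 mm⁴.
By symmetry the centroid is at mid-height, ȳ = 95 mm.
All pieces are centred on the horizontal axis through the centroid, so I = ΣĪ (holes subtracted) = 35 160 092 mm⁴.

I_x ≈ 3.52 × 10⁷ mm⁴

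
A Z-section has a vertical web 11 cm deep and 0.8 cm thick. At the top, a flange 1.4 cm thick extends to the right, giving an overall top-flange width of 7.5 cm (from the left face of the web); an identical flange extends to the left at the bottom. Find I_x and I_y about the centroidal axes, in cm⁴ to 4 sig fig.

I_x ≈ 524.0 cm⁴, I_y ≈ 334.5 cm⁴

Split into non-overlapping primitives; take the origin at the lower-left of the bounding box.
Web: 0.8 × 11, A = 8.8 cm², y = 5.5 cm, Ī = 88.7333 cm⁴.
Top flange (beyond web): 6.7 × 1.4, A = 9.38 cm², y = 10.3 cm, Ī = 1.53207 cm⁴.
Bottom flange (beyond web): 6.7 × 1.4, A = 9.38 cm², y = 0.7 cm, Ī = 1.53207 cm⁴.
Centroid: ȳ = ΣA·y / ΣA = 5.5 cm.
Transfer each piece to the centroidal x-axis using Ī + A·d² with d = y − 5.5:
  web: d = 0 cm → contributes +88.7333 cm⁴
  top flange (beyond web): d = 4.8 cm → contributes +217.647 cm⁴
  bottom flange (beyond web): d = -4.8 cm → contributes +217.647 cm⁴
Total I = 524.028 cm⁴.
For the y-axis: x̄ = 7.1 cm.
Repeating about the centroidal y-axis gives I_y = 334.46 cm⁴.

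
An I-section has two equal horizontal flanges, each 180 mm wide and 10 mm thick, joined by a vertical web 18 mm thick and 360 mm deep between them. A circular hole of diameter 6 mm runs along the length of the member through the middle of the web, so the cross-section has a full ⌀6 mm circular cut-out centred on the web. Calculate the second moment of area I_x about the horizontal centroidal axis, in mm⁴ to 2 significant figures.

Break the section into simple shapes (no overlaps), measuring from the bottom-left corner of the bounding box.
Bottom flange: 180 × 10, A = 1 800 mm², y = 5 mm, Ī = 15 000 mm⁴.
Web: 18 × 360, A = 6 480 mm², y = 190 mm, Ī = 69 984 000 mm⁴.
Top flange: 180 × 10, A = 1 800 mm², y = 375 mm, Ī = 15 000 mm⁴.
Hole (subtracted): ⌀6, A = 28.27 mm², y = 190 mm, Ī = 63.62 mm⁴.
By symmetry the centroid is at mid-height, ȳ = 190 mm.
Transfer each piece to the horizontal centroidal axis using Ī + A·d² with d = y − 190:
  bottom flange: d = -185 mm → contributes +61 620 000 mm⁴
  web: d = 0 mm → contributes +69 984 000 mm⁴
  top flange: d = 185 mm → contributes +61 620 000 mm⁴
  hole: d = 0 mm → contributes −63.62 mm⁴
Total I = 193 223 936 mm⁴.

I_x ≈ 1.9 × 10⁸ mm⁴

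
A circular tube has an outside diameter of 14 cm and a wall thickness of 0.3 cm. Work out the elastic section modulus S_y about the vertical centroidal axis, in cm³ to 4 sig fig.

S_y ≈ 43.30 cm³

Split into non-overlapping primitives; take the origin at the lower-left of the bounding box.
Outer circle: ⌀14, A = 153.938 cm², x = 7 cm, Ī = 1885.74 cm⁴.
Bore (subtracted): ⌀13.4, A = 141.026 cm², x = 7 cm, Ī = 1582.67 cm⁴.
By symmetry the centroid is at mid-width, x̄ = 7 cm.
All pieces are centred on the vertical centroidal axis, so I = ΣĪ (holes subtracted) = 303.076 cm⁴.
Extreme fibre distance c = 7 cm; S = I/c = 43.2965 cm³.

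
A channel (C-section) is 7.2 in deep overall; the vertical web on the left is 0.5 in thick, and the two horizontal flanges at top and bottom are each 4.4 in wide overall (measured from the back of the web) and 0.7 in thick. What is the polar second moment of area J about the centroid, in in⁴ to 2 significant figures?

J ≈ 91 in⁴

Break the section into simple shapes (no overlaps), measuring from the bottom-left corner of the bounding box.
Web: 0.5 × 7.2, A = 3.6 in², y = 3.6 in, Ī = 15.55 in⁴.
Top flange (beyond web): 3.9 × 0.7, A = 2.73 in², y = 6.85 in, Ī = 0.1115 in⁴.
Bottom flange (beyond web): 3.9 × 0.7, A = 2.73 in², y = 0.35 in, Ī = 0.1115 in⁴.
By symmetry the centroid is at mid-height, ȳ = 3.6 in.
Transfer each piece to the centroidal x-axis using Ī + A·d² with d = y − 3.6:
  web: d = 0 in → contributes +15.55 in⁴
  top flange (beyond web): d = 3.25 in → contributes +28.95 in⁴
  bottom flange (beyond web): d = -3.25 in → contributes +28.95 in⁴
Total I = 73.45 in⁴.
For the y-axis: x̄ = 1.576 in.
Repeating about the centroidal y-axis gives I_y = 17.5 in⁴.
Polar second moment: J = I_x + I_y = 90.94 in⁴.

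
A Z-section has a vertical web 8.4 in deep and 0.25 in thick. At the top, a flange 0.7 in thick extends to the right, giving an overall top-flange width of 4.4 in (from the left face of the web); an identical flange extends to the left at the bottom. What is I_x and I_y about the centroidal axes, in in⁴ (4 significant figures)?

Break the section into simple shapes (no overlaps), measuring from the bottom-left corner of the bounding box.
Web: 0.25 × 8.4, A = 2.1 in², y = 4.2 in, Ī = 12.348 in⁴.
Top flange (beyond web): 4.15 × 0.7, A = 2.905 in², y = 8.05 in, Ī = 0.118621 in⁴.
Bottom flange (beyond web): 4.15 × 0.7, A = 2.905 in², y = 0.35 in, Ī = 0.118621 in⁴.
Centroid: ȳ = ΣA·y / ΣA = 4.2 in.
Transfer each piece to the centroidal x-axis using Ī + A·d² with d = y − 4.2:
  web: d = 0 in → contributes +12.348 in⁴
  top flange (beyond web): d = 3.85 in → contributes +43.178 in⁴
  bottom flange (beyond web): d = -3.85 in → contributes +43.178 in⁴
Total I = 98.704 in⁴.
For the y-axis: x̄ = 4.275 in.
Repeating about the centroidal y-axis gives I_y = 36.4699 in⁴.

I_x ≈ 98.70 in⁴, I_y ≈ 36.47 in⁴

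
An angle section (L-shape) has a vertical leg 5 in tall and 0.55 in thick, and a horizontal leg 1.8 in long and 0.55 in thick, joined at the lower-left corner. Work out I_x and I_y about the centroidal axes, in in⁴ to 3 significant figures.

I_x ≈ 8.47 in⁴, I_y ≈ 0.604 in⁴

Treat the section as a set of non-overlapping primitives; coordinates are from the bounding-box lower-left.
Vertical leg: 0.55 × 5, A = 2.75 in², y = 2.5 in, Ī = 5.7292 in⁴.
Horizontal leg (remainder): 1.25 × 0.55, A = 0.6875 in², y = 0.275 in, Ī = 0.017331 in⁴.
Centroid: ȳ = ΣA·y / ΣA = 2.055 in.
Transfer each piece to the centroidal x-axis using Ī + A·d² with d = y − 2.055:
  vertical leg: d = 0.445 in → contributes +6.2737 in⁴
  horizontal leg (remainder): d = -1.78 in → contributes +2.1956 in⁴
Total I = 8.4693 in⁴.
For the y-axis: x̄ = 0.455 in.
Repeating about the centroidal y-axis gives I_y = 0.60434 in⁴.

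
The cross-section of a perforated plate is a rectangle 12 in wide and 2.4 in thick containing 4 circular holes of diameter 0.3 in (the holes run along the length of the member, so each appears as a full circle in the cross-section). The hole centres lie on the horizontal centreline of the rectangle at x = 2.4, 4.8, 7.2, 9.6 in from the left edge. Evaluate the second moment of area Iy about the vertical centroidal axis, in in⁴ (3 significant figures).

Iy ≈ 344 in⁴

Treat the section as a set of non-overlapping primitives; coordinates are from the bounding-box lower-left.
Plate: 12 × 2.4, A = 28.8 in², x = 6 in, Ī = 345.6 in⁴.
Hole 1 (subtracted): ⌀0.3, A = 0.070686 in², x = 2.4 in, Ī = 0.00039761 in⁴.
Hole 2 (subtracted): ⌀0.3, A = 0.070686 in², x = 4.8 in, Ī = 0.00039761 in⁴.
Hole 3 (subtracted): ⌀0.3, A = 0.070686 in², x = 7.2 in, Ī = 0.00039761 in⁴.
Hole 4 (subtracted): ⌀0.3, A = 0.070686 in², x = 9.6 in, Ī = 0.00039761 in⁴.
By symmetry the centroid is at mid-width, x̄ = 6 in.
Transfer each piece to the vertical centroidal axis using Ī + A·d² with d = x − 6:
  plate: d = 0 in → contributes +345.6 in⁴
  hole 1: d = -3.6 in → contributes −0.91649 in⁴
  hole 2: d = -1.2 in → contributes −0.10219 in⁴
  hole 3: d = 1.2 in → contributes −0.10219 in⁴
  hole 4: d = 3.6 in → contributes −0.91649 in⁴
Total I = 343.56 in⁴.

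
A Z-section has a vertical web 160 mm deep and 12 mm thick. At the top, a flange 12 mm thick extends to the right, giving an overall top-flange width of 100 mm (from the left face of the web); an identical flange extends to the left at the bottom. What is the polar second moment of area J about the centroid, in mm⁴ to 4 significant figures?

Split into non-overlapping primitives; take the origin at the lower-left of the bounding box.
Web: 12 × 160, A = 1 920 mm², y = 80 mm, Ī = 4 096 000 mm⁴.
Top flange (beyond web): 88 × 12, A = 1 056 mm², y = 154 mm, Ī = 12 672 mm⁴.
Bottom flange (beyond web): 88 × 12, A = 1 056 mm², y = 6 mm, Ī = 12 672 mm⁴.
Centroid: ȳ = ΣA·y / ΣA = 80 mm.
Transfer each piece to the centroidal x-axis using Ī + A·d² with d = y − 80:
  web: d = 0 mm → contributes +4 096 000 mm⁴
  top flange (beyond web): d = 74 mm → contributes +5 795 328 mm⁴
  bottom flange (beyond web): d = -74 mm → contributes +5 795 328 mm⁴
Total I = 15 686 656 mm⁴.
For the y-axis: x̄ = 94 mm.
Repeating about the centroidal y-axis gives I_y = 6 665 984 mm⁴.
Polar second moment: J = I_x + I_y = 22 352 640 mm⁴.

J ≈ 2.235 × 10⁷ mm⁴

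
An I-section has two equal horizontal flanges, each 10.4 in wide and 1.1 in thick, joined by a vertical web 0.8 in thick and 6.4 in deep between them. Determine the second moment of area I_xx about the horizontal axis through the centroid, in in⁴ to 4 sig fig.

Decompose the section into non-overlapping parts with the origin at the bottom-left of its bounding rectangle.
Bottom flange: 10.4 × 1.1, A = 11.44 in², y = 0.55 in, Ī = 1.15353 in⁴.
Web: 0.8 × 6.4, A = 5.12 in², y = 4.3 in, Ī = 17.4763 in⁴.
Top flange: 10.4 × 1.1, A = 11.44 in², y = 8.05 in, Ī = 1.15353 in⁴.
By symmetry the centroid is at mid-height, ȳ = 4.3 in.
Transfer each piece to the horizontal axis through the centroid using Ī + A·d² with d = y − 4.3:
  bottom flange: d = -3.75 in → contributes +162.029 in⁴
  web: d = 0 in → contributes +17.4763 in⁴
  top flange: d = 3.75 in → contributes +162.029 in⁴
Total I = 341.533 in⁴.

I_xx ≈ 341.5 in⁴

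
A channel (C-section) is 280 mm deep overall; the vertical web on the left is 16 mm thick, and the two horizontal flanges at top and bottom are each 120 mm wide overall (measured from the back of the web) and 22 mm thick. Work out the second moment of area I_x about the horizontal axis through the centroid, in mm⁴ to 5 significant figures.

I_x ≈ 1.0560 × 10⁸ mm⁴

Break the section into simple shapes (no overlaps), measuring from the bottom-left corner of the bounding box.
Web: 16 × 280, A = 4 480 mm², y = 140 mm, Ī = 29 269 333 mm⁴.
Top flange (beyond web): 104 × 22, A = 2 288 mm², y = 269 mm, Ī = 92282.67 mm⁴.
Bottom flange (beyond web): 104 × 22, A = 2 288 mm², y = 11 mm, Ī = 92282.67 mm⁴.
By symmetry the centroid is at mid-height, ȳ = 140 mm.
Transfer each piece to the horizontal axis through the centroid using Ī + A·d² with d = y − 140:
  web: d = 0 mm → contributes +29 269 333 mm⁴
  top flange (beyond web): d = 129 mm → contributes +38 166 891 mm⁴
  bottom flange (beyond web): d = -129 mm → contributes +38 166 891 mm⁴
Total I = 105 603 115 mm⁴.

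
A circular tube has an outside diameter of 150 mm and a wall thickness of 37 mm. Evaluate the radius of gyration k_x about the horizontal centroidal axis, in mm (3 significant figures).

k_x ≈ 42.0 mm

Treat the section as a set of non-overlapping primitives; coordinates are from the bounding-box lower-left.
Outer circle: ⌀150, A = 17 671 mm², y = 75 mm, Ī = 24 850 489 mm⁴.
Bore (subtracted): ⌀76, A = 4536.5 mm², y = 75 mm, Ī = 1 637 662 mm⁴.
By symmetry the centroid is at mid-height, ȳ = 75 mm.
All pieces are centred on the horizontal centroidal axis, so I = ΣĪ (holes subtracted) = 23 212 827 mm⁴.
Radius of gyration: k = √(I/A) = √(23 212 827 / 13 135) = 42.039 mm.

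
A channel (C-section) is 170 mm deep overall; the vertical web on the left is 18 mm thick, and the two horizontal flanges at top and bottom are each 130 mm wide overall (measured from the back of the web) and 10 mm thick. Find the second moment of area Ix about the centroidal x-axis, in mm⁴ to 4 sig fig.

Ix ≈ 2.172 × 10⁷ mm⁴

Split into non-overlapping primitives; take the origin at the lower-left of the bounding box.
Web: 18 × 170, A = 3 060 mm², y = 85 mm, Ī = 7 369 500 mm⁴.
Top flange (beyond web): 112 × 10, A = 1 120 mm², y = 165 mm, Ī = 9333.33 mm⁴.
Bottom flange (beyond web): 112 × 10, A = 1 120 mm², y = 5 mm, Ī = 9333.33 mm⁴.
By symmetry the centroid is at mid-height, ȳ = 85 mm.
Transfer each piece to the centroidal x-axis using Ī + A·d² with d = y − 85:
  web: d = 0 mm → contributes +7 369 500 mm⁴
  top flange (beyond web): d = 80 mm → contributes +7 177 333 mm⁴
  bottom flange (beyond web): d = -80 mm → contributes +7 177 333 mm⁴
Total I = 21 724 167 mm⁴.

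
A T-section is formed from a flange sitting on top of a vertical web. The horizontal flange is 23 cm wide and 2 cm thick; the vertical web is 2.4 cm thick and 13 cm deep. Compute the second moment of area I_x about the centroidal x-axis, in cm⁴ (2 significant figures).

I_x ≈ 1500 cm⁴

Break the section into simple shapes (no overlaps), measuring from the bottom-left corner of the bounding box.
Flange: 23 × 2, A = 46 cm², y = 14 cm, Ī = 15.33 cm⁴.
Web: 2.4 × 13, A = 31.2 cm², y = 6.5 cm, Ī = 439.4 cm⁴.
Centroid: ȳ = ΣA·y / ΣA = 10.97 cm.
Transfer each piece to the centroidal x-axis using Ī + A·d² with d = y − 10.97:
  flange: d = 3.031 cm → contributes +438 cm⁴
  web: d = -4.469 cm → contributes +1 063 cm⁴
Total I = 1 500 cm⁴.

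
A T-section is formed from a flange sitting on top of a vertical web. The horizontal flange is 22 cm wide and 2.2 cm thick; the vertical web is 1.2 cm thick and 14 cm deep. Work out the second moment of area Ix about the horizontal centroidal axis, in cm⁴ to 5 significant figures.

Break the section into simple shapes (no overlaps), measuring from the bottom-left corner of the bounding box.
Flange: 22 × 2.2, A = 48.4 cm², y = 15.1 cm, Ī = 19.52133 cm⁴.
Web: 1.2 × 14, A = 16.8 cm², y = 7 cm, Ī = 274.4 cm⁴.
Centroid: ȳ = ΣA·y / ΣA = 13.01288 cm.
Transfer each piece to the horizontal centroidal axis using Ī + A·d² with d = y − 13.01288:
  flange: d = 2.087117 cm → contributes +230.3544 cm⁴
  web: d = -6.012883 cm → contributes +881.8001 cm⁴
Total I = 1112.155 cm⁴.

Ix ≈ 1112.2 cm⁴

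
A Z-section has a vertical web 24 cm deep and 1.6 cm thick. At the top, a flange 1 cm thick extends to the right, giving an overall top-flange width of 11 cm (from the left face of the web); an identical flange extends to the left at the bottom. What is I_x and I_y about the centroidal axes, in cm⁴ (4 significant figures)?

I_x ≈ 4331 cm⁴, I_y ≈ 715.3 cm⁴

Split into non-overlapping primitives; take the origin at the lower-left of the bounding box.
Web: 1.6 × 24, A = 38.4 cm², y = 12 cm, Ī = 1843.2 cm⁴.
Top flange (beyond web): 9.4 × 1, A = 9.4 cm², y = 23.5 cm, Ī = 0.783333 cm⁴.
Bottom flange (beyond web): 9.4 × 1, A = 9.4 cm², y = 0.5 cm, Ī = 0.783333 cm⁴.
Centroid: ȳ = ΣA·y / ΣA = 12 cm.
Transfer each piece to the centroidal x-axis using Ī + A·d² with d = y − 12:
  web: d = 0 cm → contributes +1843.2 cm⁴
  top flange (beyond web): d = 11.5 cm → contributes +1243.93 cm⁴
  bottom flange (beyond web): d = -11.5 cm → contributes +1243.93 cm⁴
Total I = 4331.07 cm⁴.
For the y-axis: x̄ = 10.2 cm.
Repeating about the centroidal y-axis gives I_y = 715.323 cm⁴.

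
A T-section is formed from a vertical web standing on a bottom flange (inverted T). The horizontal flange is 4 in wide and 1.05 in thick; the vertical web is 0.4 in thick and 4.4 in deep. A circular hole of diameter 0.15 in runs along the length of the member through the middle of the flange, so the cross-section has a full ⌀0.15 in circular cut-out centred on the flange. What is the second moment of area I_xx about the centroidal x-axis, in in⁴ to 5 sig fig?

Treat the section as a set of non-overlapping primitives; coordinates are from the bounding-box lower-left.
Flange: 4 × 1.05, A = 4.2 in², y = 0.525 in, Ī = 0.385875 in⁴.
Web: 0.4 × 4.4, A = 1.76 in², y = 3.25 in, Ī = 2.839467 in⁴.
Hole (subtracted): ⌀0.15, A = 0.01767146 in², y = 0.525 in, Ī = 0.00002485049 in⁴.
Centroid: ȳ = ΣA·y / ΣA = 1.332091 in.
Transfer each piece to the centroidal x-axis using Ī + A·d² with d = y − 1.332091:
  flange: d = -0.807091 in → contributes +3.121738 in⁴
  web: d = 1.917909 in → contributes +9.313406 in⁴
  hole: d = -0.807091 in → contributes −0.01153597 in⁴
Total I = 12.42361 in⁴.

I_xx ≈ 12.424 in⁴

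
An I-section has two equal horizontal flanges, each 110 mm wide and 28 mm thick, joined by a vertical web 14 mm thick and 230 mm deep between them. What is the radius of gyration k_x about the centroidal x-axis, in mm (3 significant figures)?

Treat the section as a set of non-overlapping primitives; coordinates are from the bounding-box lower-left.
Bottom flange: 110 × 28, A = 3 080 mm², y = 14 mm, Ī = 201 227 mm⁴.
Web: 14 × 230, A = 3 220 mm², y = 143 mm, Ī = 14 194 833 mm⁴.
Top flange: 110 × 28, A = 3 080 mm², y = 272 mm, Ī = 201 227 mm⁴.
By symmetry the centroid is at mid-height, ȳ = 143 mm.
Transfer each piece to the centroidal x-axis using Ī + A·d² with d = y − 143:
  bottom flange: d = -129 mm → contributes +51 455 507 mm⁴
  web: d = 0 mm → contributes +14 194 833 mm⁴
  top flange: d = 129 mm → contributes +51 455 507 mm⁴
Total I = 117 105 847 mm⁴.
Radius of gyration: k = √(I/A) = √(117 105 847 / 9 380) = 111.73 mm.

k_x ≈ 112 mm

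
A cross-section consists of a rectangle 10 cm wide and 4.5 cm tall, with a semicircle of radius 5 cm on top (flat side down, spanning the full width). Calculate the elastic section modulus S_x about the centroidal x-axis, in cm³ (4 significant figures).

S_x ≈ 104.6 cm³

Split into non-overlapping primitives; take the origin at the lower-left of the bounding box.
Rectangular body: 10 × 4.5, A = 45 cm², y = 2.25 cm, Ī = 75.9375 cm⁴.
Semicircular cap: semicircle r = 5, A = 39.2699 cm², y = 6.62207 cm, Ī = 68.5981 cm⁴.
Centroid: ȳ = ΣA·y / ΣA = 4.28739 cm.
Transfer each piece to the centroidal x-axis using Ī + A·d² with d = y − 4.28739:
  rectangular body: d = -2.03739 cm → contributes +262.731 cm⁴
  semicircular cap: d = 2.33468 cm → contributes +282.647 cm⁴
Total I = 545.378 cm⁴.
Extreme fibre distance c = 5.21261 cm; S = I/c = 104.627 cm³.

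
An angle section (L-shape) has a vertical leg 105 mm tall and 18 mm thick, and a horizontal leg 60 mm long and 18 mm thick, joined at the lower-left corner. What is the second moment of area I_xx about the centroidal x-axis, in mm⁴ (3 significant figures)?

I_xx ≈ 2.78 × 10⁶ mm⁴

Treat the section as a set of non-overlapping primitives; coordinates are from the bounding-box lower-left.
Vertical leg: 18 × 105, A = 1 890 mm², y = 52.5 mm, Ī = 1 736 438 mm⁴.
Horizontal leg (remainder): 42 × 18, A = 756 mm², y = 9 mm, Ī = 20 412 mm⁴.
Centroid: ȳ = ΣA·y / ΣA = 40.071 mm.
Transfer each piece to the centroidal x-axis using Ī + A·d² with d = y − 40.071:
  vertical leg: d = 12.429 mm → contributes +2 028 385 mm⁴
  horizontal leg (remainder): d = -31.071 mm → contributes +750 280 mm⁴
Total I = 2 778 665 mm⁴.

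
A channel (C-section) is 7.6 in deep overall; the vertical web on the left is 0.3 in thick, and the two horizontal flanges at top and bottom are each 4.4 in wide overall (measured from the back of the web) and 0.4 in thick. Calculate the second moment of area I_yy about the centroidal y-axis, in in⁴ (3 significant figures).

Treat the section as a set of non-overlapping primitives; coordinates are from the bounding-box lower-left.
Web: 0.3 × 7.6, A = 2.28 in², x = 0.15 in, Ī = 0.0171 in⁴.
Top flange (beyond web): 4.1 × 0.4, A = 1.64 in², x = 2.35 in, Ī = 2.2974 in⁴.
Bottom flange (beyond web): 4.1 × 0.4, A = 1.64 in², x = 2.35 in, Ī = 2.2974 in⁴.
Centroid: x̄ = ΣA·x / ΣA = 1.4478 in.
Transfer each piece to the centroidal y-axis using Ī + A·d² with d = x − 1.4478:
  web: d = -1.2978 in → contributes +3.8575 in⁴
  top flange (beyond web): d = 0.90216 in → contributes +3.6321 in⁴
  bottom flange (beyond web): d = 0.90216 in → contributes +3.6321 in⁴
Total I = 11.122 in⁴.

I_yy ≈ 11.1 in⁴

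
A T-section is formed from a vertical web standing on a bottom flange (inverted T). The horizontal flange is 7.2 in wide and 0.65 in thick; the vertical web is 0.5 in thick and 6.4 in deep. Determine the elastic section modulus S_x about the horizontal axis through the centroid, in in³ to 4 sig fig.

Break the section into simple shapes (no overlaps), measuring from the bottom-left corner of the bounding box.
Flange: 7.2 × 0.65, A = 4.68 in², y = 0.325 in, Ī = 0.164775 in⁴.
Web: 0.5 × 6.4, A = 3.2 in², y = 3.85 in, Ī = 10.9227 in⁴.
Centroid: ȳ = ΣA·y / ΣA = 1.75647 in.
Transfer each piece to the horizontal axis through the centroid using Ī + A·d² with d = y − 1.75647:
  flange: d = -1.43147 in → contributes +9.75462 in⁴
  web: d = 2.09353 in → contributes +24.9478 in⁴
Total I = 34.7024 in⁴.
Extreme fibre distance c = 5.29353 in; S = I/c = 6.55563 in³.

S_x ≈ 6.556 in³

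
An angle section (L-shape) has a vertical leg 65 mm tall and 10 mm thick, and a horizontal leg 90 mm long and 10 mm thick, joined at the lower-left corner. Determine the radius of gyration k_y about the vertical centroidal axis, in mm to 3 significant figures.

Decompose the section into non-overlapping parts with the origin at the bottom-left of its bounding rectangle.
Vertical leg: 10 × 65, A = 650 mm², x = 5 mm, Ī = 5416.7 mm⁴.
Horizontal leg (remainder): 80 × 10, A = 800 mm², x = 50 mm, Ī = 426 667 mm⁴.
Centroid: x̄ = ΣA·x / ΣA = 29.828 mm.
Transfer each piece to the vertical centroidal axis using Ī + A·d² with d = x − 29.828:
  vertical leg: d = -24.828 mm → contributes +406 083 mm⁴
  horizontal leg (remainder): d = 20.172 mm → contributes +752 208 mm⁴
Total I = 1 158 290 mm⁴.
Radius of gyration: k = √(I/A) = √(1 158 290 / 1 450) = 28.263 mm.

k_y ≈ 28.3 mm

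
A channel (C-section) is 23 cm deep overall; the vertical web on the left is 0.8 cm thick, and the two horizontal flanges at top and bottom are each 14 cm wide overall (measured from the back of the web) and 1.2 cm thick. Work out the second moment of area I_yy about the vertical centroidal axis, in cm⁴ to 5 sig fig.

Break the section into simple shapes (no overlaps), measuring from the bottom-left corner of the bounding box.
Web: 0.8 × 23, A = 18.4 cm², x = 0.4 cm, Ī = 0.9813333 cm⁴.
Top flange (beyond web): 13.2 × 1.2, A = 15.84 cm², x = 7.4 cm, Ī = 229.9968 cm⁴.
Bottom flange (beyond web): 13.2 × 1.2, A = 15.84 cm², x = 7.4 cm, Ī = 229.9968 cm⁴.
Centroid: x̄ = ΣA·x / ΣA = 4.828115 cm.
Transfer each piece to the vertical centroidal axis using Ī + A·d² with d = x − 4.828115:
  web: d = -4.428115 cm → contributes +361.7723 cm⁴
  top flange (beyond web): d = 2.571885 cm → contributes +334.7719 cm⁴
  bottom flange (beyond web): d = 2.571885 cm → contributes +334.7719 cm⁴
Total I = 1031.316 cm⁴.

I_yy ≈ 1031.3 cm⁴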